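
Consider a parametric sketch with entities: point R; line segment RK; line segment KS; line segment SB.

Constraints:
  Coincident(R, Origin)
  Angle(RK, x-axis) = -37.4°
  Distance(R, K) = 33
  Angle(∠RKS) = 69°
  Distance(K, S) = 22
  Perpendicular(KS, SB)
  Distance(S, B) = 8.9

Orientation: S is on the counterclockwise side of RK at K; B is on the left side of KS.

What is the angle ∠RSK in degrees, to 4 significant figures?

71.73°

R is at the origin; RK runs at -37.4° with length 33.0, so K = 33.0·(cos -37.4°, sin -37.4°) = (26.22, -20.04). ∠RKS = 69.0°, so KS runs at -37.4° + (180° − 69.0°) = 73.60° from the x-axis; with |KS| = 22.0, S = K + 22.0·(cos 73.60°, sin 73.60°) = (32.43, 1.062). Then cos ∠RSK = SR·SK / (|SR||SK|), giving 71.73°.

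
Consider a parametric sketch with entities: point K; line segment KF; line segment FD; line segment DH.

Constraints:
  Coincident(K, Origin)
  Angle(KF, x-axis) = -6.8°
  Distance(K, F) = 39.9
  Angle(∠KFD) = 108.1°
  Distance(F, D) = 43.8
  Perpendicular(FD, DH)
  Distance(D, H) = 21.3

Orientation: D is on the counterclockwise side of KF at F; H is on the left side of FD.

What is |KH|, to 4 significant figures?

58.60

K is at the origin; KF runs at -6.8° with length 39.9, so F = 39.9·(cos -6.8°, sin -6.8°) = (39.62, -4.724). ∠KFD = 108.1°, so FD runs at -6.8° + (180° − 108.1°) = 65.10° from the x-axis; with |FD| = 43.8, D = F + 43.8·(cos 65.10°, sin 65.10°) = (58.06, 35.00). FD ⟂ DH; with |DH| = 21.3 on the left of FD, H = D + 21.3·(-0.9070, 0.4210) = (38.74, 43.97). Then |KH| = |H − K| = 58.60.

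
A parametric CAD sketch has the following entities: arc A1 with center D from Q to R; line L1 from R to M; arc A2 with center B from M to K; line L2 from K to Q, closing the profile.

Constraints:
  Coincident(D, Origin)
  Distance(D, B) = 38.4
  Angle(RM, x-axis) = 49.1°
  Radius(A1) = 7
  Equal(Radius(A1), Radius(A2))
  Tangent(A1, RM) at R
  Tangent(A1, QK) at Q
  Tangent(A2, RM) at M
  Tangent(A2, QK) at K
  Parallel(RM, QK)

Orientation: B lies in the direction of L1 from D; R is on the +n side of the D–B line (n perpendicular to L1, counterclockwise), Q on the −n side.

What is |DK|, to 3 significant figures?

39.0

The slot axis is L1's direction at 49.1°, so u = (cos 49.1°, sin 49.1°) = (0.655, 0.756) and n = (−sin 49.1°, cos 49.1°) = (-0.756, 0.655). D is at the origin and B lies 38.4 along u from D, so B = 38.4·u = (25.1, 29.0). Tangency of A1 to both parallel lines with radius 7.0 puts R and Q at D ± 7.0·n: R = (-5.29, 4.58), Q = (5.29, -4.58). Equal radii place M and K the same way about B: M = B + 7.0·n = (19.9, 33.6), K = B − 7.0·n = (30.4, 24.4). Then |DK| = |K − D| = 39.0.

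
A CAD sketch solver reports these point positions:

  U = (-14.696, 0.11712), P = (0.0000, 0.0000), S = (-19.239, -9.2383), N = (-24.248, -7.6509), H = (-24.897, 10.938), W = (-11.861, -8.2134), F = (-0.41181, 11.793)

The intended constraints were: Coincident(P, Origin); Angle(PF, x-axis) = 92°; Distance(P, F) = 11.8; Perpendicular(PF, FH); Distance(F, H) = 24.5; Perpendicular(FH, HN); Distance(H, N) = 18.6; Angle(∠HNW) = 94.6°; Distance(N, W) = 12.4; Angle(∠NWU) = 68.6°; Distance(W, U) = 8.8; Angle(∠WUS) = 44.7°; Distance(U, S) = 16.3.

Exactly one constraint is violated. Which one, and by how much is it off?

Distance(U, S) = 16.3 — off by 5.90.

P = (0.00, 0.00) ✓; PF at 92.00° ✓; |PF| = 11.80 ✓; ∠(PF, FH) = 90.00° ✓; |FH| = 24.50 ✓; ∠(FH, HN) = 90.00° ✓; |HN| = 18.60 ✓; ∠HNW = 94.60° ✓; |NW| = 12.40 ✓; ∠NWU = 68.61° ✓; |WU| = 8.800 ✓; ∠WUS = 44.70° ✓; |US| = 10.40 ✗.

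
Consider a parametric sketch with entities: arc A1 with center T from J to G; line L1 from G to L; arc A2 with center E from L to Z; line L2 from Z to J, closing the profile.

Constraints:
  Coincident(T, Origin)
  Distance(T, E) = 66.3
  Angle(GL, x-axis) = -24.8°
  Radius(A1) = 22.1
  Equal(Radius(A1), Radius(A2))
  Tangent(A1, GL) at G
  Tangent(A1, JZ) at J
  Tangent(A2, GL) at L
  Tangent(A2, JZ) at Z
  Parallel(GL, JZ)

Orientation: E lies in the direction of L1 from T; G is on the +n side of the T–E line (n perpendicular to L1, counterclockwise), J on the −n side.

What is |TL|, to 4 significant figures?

69.89

The slot axis is L1's direction at -24.8°, so u = (cos -24.8°, sin -24.8°) = (0.9078, -0.4195) and n = (−sin -24.8°, cos -24.8°) = (0.4195, 0.9078). T is at the origin and E lies 66.3 along u from T, so E = 66.3·u = (60.19, -27.81). Tangency of A1 to both parallel lines with radius 22.1 puts G and J at T ± 22.1·n: G = (9.270, 20.06), J = (-9.270, -20.06). Equal radii place L and Z the same way about E: L = E + 22.1·n = (69.46, -7.748), Z = E − 22.1·n = (50.92, -47.87). Then |TL| = |L − T| = 69.89.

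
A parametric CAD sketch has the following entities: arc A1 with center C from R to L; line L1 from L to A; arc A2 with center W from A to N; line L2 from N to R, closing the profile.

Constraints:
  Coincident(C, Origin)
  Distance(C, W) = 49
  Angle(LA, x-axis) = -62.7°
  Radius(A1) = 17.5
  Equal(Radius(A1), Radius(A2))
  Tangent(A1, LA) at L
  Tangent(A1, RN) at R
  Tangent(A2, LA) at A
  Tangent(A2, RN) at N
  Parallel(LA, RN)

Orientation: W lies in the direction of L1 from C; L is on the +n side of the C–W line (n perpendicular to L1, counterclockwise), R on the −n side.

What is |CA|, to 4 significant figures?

52.03

Tangency of A1 to both parallel lines with radius 17.5 puts L and R at C ± 17.5·n: L = (15.55, 8.026), R = (-15.55, -8.026). Equal radii place A and N the same way about W: A = W + 17.5·n = (38.02, -35.52), N = W − 17.5·n = (6.923, -51.57). Then |CA| = |A − C| = 52.03.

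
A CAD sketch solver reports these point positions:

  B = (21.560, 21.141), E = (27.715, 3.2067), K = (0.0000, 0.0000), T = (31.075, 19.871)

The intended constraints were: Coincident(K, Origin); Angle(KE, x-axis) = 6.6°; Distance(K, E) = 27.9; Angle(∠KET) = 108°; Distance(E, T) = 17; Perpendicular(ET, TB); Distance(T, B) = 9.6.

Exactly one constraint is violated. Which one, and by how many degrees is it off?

Perpendicular(ET, TB) — off by 3.80°.

K = (0.00, 0.00) ✓; KE at 6.600° ✓; |KE| = 27.90 ✓; ∠KET = 108.0° ✓; |ET| = 17.00 ✓; ∠(ET, TB) = 93.80° ✗; |TB| = 9.599 ✓.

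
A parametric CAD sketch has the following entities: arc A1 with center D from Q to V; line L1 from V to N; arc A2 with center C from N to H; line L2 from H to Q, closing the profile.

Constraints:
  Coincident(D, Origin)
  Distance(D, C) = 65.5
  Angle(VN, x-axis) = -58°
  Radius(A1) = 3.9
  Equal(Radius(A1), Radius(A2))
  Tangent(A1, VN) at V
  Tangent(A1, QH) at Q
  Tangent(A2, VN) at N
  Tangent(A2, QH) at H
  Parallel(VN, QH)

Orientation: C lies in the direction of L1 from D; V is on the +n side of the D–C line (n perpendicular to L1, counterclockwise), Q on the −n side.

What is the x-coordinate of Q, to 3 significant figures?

-3.31

D is at the origin and C lies 65.5 along u from D, so C = 65.5·u = (34.7, -55.5). Tangency of A1 to both parallel lines with radius 3.9 puts V and Q at D ± 3.9·n: V = (3.31, 2.07), Q = (-3.31, -2.07). So Q.x = -3.31.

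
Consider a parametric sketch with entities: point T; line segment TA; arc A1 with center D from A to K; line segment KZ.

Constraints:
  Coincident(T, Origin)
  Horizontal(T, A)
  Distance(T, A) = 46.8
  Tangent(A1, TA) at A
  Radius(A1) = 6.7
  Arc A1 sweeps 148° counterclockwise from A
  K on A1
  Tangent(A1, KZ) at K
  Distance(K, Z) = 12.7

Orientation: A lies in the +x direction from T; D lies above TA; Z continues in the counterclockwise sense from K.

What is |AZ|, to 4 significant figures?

20.43

T is at the origin; T and A share the same y with |TA| = 46.8 and A on the +x side, so A = (46.80, 0.000). Tangency of A1 to TA means the radius DA is perpendicular to TA, so D = A + (0, 6.7) = (46.80, 6.700). On A1, A sits at bearing -90° from D; a 148° counterclockwise sweep puts K at bearing 58°, so K = D + 6.7·(cos 58°, sin 58°) = (50.35, 12.38). Tangency of A1 to KZ means the radius DK is perpendicular to KZ, so KZ runs along (−sin 58°, cos 58°); with |KZ| = 12.7, Z = (39.58, 19.11). Then |AZ| = |Z − A| = 20.43.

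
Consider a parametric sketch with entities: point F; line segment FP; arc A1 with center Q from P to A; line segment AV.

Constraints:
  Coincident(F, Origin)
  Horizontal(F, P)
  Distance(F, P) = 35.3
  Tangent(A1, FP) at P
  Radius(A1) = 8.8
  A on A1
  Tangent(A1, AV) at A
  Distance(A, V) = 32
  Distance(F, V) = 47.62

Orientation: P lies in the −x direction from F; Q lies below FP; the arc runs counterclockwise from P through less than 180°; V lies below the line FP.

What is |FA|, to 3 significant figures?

44.8

Checks: ∠(QP, PF) = 90.00° ✓; |QP| = 8.800 ✓; |QA| = 8.800 ✓; ∠(QA, AV) = 90.00° ✓; |AV| = 32.00 ✓; |FV| = 47.62 ✓.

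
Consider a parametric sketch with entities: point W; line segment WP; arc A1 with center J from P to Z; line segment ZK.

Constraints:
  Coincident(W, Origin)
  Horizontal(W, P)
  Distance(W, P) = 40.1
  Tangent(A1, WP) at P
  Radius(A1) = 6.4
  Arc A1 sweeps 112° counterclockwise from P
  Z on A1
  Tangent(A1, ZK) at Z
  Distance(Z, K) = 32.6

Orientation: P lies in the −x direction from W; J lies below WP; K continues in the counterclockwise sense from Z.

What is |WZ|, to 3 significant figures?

46.9

W is at the origin; WP is horizontal with |WP| = 40.1 and P on the −x side, so P = (-40.1, 0.00). Tangency of A1 to WP means the radius JP is perpendicular to WP, so J = P + (0, -6.4) = (-40.1, -6.40). On A1, P sits at bearing 90° from J; a 112° counterclockwise sweep puts Z at bearing 202°, so Z = J + 6.4·(cos 202°, sin 202°) = (-46.0, -8.80). Then |WZ| = |Z − W| = 46.9.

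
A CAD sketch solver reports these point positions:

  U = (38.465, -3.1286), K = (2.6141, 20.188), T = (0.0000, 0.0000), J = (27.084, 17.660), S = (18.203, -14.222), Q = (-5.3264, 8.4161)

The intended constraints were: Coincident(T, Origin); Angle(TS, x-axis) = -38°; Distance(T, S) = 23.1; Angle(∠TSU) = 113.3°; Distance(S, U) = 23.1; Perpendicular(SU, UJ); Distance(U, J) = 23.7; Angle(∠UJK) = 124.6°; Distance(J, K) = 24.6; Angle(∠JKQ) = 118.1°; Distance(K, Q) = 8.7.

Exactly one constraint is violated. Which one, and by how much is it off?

Distance(K, Q) = 8.7 — off by 5.50.

T = (0.00, 0.00) ✓; TS at -38.00° ✓; |TS| = 23.10 ✓; ∠TSU = 113.3° ✓; |SU| = 23.10 ✓; ∠(SU, UJ) = 90.00° ✓; |UJ| = 23.70 ✓; ∠UJK = 124.6° ✓; |JK| = 24.60 ✓; ∠JKQ = 118.1° ✓; |KQ| = 14.20 ✗.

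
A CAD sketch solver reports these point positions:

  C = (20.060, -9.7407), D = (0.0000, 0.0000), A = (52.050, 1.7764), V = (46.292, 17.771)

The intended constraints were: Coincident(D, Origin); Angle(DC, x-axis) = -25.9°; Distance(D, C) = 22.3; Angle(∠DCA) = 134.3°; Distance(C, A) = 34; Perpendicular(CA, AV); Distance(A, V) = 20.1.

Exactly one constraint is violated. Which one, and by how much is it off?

Distance(A, V) = 20.1 — off by 3.10.

D = (0.00, 0.00) ✓; DC at -25.90° ✓; |DC| = 22.30 ✓; ∠DCA = 134.3° ✓; |CA| = 34.00 ✓; ∠(CA, AV) = 90.00° ✓; |AV| = 17.00 ✗.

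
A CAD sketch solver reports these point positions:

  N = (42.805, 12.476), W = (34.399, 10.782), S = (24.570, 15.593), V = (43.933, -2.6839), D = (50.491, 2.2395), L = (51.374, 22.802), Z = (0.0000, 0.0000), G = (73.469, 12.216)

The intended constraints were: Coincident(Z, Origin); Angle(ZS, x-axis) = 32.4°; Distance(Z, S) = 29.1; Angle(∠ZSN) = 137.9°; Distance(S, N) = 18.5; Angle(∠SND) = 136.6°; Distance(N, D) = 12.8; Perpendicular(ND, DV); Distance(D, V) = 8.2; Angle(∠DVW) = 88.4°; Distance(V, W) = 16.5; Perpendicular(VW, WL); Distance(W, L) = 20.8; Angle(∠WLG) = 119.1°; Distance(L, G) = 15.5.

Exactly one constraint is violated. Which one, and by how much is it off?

Distance(L, G) = 15.5 — off by 9.00.

Z = (0.00, 0.00) ✓; ZS at 32.40° ✓; |ZS| = 29.10 ✓; ∠ZSN = 137.9° ✓; |SN| = 18.50 ✓; ∠SND = 136.6° ✓; |ND| = 12.80 ✓; ∠(ND, DV) = 90.00° ✓; |DV| = 8.200 ✓; ∠DVW = 88.40° ✓; |VW| = 16.50 ✓; ∠(VW, WL) = 90.00° ✓; |WL| = 20.80 ✓; ∠WLG = 119.1° ✓; |LG| = 24.50 ✗.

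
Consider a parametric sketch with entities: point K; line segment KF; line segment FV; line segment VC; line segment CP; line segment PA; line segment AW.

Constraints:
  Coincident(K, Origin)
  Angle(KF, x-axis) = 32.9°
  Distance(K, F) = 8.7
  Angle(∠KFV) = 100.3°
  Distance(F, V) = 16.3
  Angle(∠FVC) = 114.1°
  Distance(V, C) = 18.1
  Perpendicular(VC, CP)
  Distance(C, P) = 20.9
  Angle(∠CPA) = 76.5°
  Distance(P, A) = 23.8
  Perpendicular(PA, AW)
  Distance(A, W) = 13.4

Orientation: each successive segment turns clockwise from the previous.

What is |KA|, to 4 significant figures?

7.126

K is at the origin; KF runs at 32.9° with length 8.7, so F = (7.305, 4.726). ∠KFV = 100.3° gives FV at -46.80° from the x-axis; with |FV| = 16.3, V = (18.46, -7.157). ∠FVC = 114.1° gives VC at -112.7° from the x-axis; with |VC| = 18.1, C = (11.48, -23.85). VC ⟂ CP, so CP runs at 157.3°; with |CP| = 20.9, P = (-7.803, -15.79). ∠CPA = 76.5° gives PA at 53.80° from the x-axis; with |PA| = 23.8, A = (6.253, 3.417). Then |KA| = |A − K| = 7.126.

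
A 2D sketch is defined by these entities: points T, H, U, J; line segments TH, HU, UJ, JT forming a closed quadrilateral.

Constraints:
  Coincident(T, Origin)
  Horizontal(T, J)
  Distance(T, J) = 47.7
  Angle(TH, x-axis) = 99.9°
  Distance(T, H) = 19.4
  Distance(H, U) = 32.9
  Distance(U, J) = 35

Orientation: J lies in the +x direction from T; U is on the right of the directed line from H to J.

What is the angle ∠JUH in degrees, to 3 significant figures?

107°

Checks: |HU| = 32.90 ✓; |UJ| = 35.00 ✓.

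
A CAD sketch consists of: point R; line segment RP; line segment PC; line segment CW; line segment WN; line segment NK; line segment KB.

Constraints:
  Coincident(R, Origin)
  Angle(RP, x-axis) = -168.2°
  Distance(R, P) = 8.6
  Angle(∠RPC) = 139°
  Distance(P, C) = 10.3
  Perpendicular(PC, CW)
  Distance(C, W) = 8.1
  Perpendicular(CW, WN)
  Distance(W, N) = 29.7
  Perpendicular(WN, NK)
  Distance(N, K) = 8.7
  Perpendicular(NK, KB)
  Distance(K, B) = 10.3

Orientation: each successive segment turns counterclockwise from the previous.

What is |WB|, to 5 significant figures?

21.261

R is at the origin; RP runs at -168.2° with length 8.6, so P = (-8.4183, -1.7587). ∠RPC = 139.0° gives PC at -127.20° from the x-axis; with |PC| = 10.3, C = (-14.646, -9.9629). The perpendicularity gives CW at right angles to PC, so CW runs at -37.200°; with |CW| = 8.1, W = (-8.1937, -14.860). CW is perpendicular to WN, so WN runs at 52.800°; with |WN| = 29.7, N = (9.7629, 8.7968). The perpendicularity gives NK at right angles to WN, so NK runs at 142.80°; with |NK| = 8.7, K = (2.8330, 14.057). NK ⟂ KB, so KB runs at -127.20°; with |KB| = 10.3, B = (-3.3943, 5.8525). Then |WB| = |B − W| = 21.261.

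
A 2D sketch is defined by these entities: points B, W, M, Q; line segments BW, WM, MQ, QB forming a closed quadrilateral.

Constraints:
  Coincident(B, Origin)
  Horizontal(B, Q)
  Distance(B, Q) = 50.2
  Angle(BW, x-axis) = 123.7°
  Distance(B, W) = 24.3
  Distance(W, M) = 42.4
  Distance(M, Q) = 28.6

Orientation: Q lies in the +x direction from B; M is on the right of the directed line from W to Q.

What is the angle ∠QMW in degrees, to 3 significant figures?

140°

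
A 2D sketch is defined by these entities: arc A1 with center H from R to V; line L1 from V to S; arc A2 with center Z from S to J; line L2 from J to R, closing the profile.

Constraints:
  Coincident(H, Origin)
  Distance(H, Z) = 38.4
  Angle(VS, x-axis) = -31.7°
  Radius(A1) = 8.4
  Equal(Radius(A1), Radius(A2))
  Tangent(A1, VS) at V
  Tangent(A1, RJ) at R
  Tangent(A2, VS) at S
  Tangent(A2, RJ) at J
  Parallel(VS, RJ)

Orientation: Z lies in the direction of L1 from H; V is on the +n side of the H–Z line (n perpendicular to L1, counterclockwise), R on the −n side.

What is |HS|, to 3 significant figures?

39.3

The slot axis is L1's direction at -31.7°, so u = (cos -31.7°, sin -31.7°) = (0.851, -0.525) and n = (−sin -31.7°, cos -31.7°) = (0.525, 0.851). H is at the origin and Z lies 38.4 along u from H, so Z = 38.4·u = (32.7, -20.2). Tangency of A1 to both parallel lines with radius 8.4 puts V and R at H ± 8.4·n: V = (4.41, 7.15), R = (-4.41, -7.15). Equal radii place S and J the same way about Z: S = Z + 8.4·n = (37.1, -13.0), J = Z − 8.4·n = (28.3, -27.3). Then |HS| = |S − H| = 39.3.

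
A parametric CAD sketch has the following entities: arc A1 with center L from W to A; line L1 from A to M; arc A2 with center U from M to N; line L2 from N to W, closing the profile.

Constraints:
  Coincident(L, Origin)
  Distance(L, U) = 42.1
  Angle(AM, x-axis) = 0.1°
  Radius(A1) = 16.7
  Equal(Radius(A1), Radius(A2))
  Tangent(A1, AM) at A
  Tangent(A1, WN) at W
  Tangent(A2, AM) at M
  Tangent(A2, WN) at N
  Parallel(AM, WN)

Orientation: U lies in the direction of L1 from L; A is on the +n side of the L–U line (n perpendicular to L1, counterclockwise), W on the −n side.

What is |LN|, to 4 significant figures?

45.29

The slot axis is L1's direction at 0.1°, so u = (cos 0.1°, sin 0.1°) = (1.000, 0.001745) and n = (−sin 0.1°, cos 0.1°) = (-0.001745, 1.000). L is at the origin and U lies 42.1 along u from L, so U = 42.1·u = (42.10, 0.07348). Tangency of A1 to both parallel lines with radius 16.7 puts A and W at L ± 16.7·n: A = (-0.02915, 16.70), W = (0.02915, -16.70). Equal radii place M and N the same way about U: M = U + 16.7·n = (42.07, 16.77), N = U − 16.7·n = (42.13, -16.63). Then |LN| = |N − L| = 45.29.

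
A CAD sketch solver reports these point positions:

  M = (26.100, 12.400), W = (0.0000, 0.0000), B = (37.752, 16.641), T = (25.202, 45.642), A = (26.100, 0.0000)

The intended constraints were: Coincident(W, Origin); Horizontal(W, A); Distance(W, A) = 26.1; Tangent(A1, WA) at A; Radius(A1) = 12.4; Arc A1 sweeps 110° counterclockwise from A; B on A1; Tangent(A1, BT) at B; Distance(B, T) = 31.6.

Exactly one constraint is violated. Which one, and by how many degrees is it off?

Tangent(A1, BT) at B — off by 3.40°.

W = (0.00, 0.00) ✓; W.y = 0.00, A.y = 0.00 ✓; |WA| = 26.10 ✓; ∠(MA, AW) = 90.00° ✓; |MA| = 12.40 ✓; bearing(M→B) − bearing(M→A) = 110.0° ✓; |MB| = 12.40 ✓; ∠(MB, BT) = 86.60° ✗; |BT| = 31.60 ✓.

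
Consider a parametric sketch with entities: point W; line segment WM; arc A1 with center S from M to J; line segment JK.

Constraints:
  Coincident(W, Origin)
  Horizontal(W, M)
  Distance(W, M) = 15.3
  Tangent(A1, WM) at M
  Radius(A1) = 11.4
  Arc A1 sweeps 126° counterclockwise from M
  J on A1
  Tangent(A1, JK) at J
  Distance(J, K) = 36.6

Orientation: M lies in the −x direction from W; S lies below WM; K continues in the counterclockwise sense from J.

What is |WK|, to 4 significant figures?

47.81

W is at the origin; WM is horizontal with |WM| = 15.3 and M on the −x side, so M = (-15.30, 0.000). Tangency of A1 to WM means the radius SM is perpendicular to WM, so S = M + (0, -11.4) = (-15.30, -11.40). On A1, M sits at bearing 90° from S; a 126° counterclockwise sweep puts J at bearing 216°, so J = S + 11.4·(cos 216°, sin 216°) = (-24.52, -18.10). Tangency of A1 to JK means the radius SJ is perpendicular to JK, so JK runs along (−sin 216°, cos 216°); with |JK| = 36.6, K = (-3.010, -47.71). Then |WK| = |K − W| = 47.81.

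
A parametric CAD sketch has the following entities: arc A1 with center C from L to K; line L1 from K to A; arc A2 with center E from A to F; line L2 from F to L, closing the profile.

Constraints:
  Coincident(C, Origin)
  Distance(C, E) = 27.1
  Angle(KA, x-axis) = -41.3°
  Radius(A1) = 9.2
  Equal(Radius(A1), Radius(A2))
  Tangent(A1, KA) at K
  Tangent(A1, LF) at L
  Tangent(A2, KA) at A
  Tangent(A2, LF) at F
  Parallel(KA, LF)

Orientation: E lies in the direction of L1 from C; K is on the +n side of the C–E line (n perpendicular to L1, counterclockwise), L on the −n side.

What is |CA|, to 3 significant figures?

28.6

The slot axis is L1's direction at -41.3°, so u = (cos -41.3°, sin -41.3°) = (0.751, -0.660) and n = (−sin -41.3°, cos -41.3°) = (0.660, 0.751). C is at the origin and E lies 27.1 along u from C, so E = 27.1·u = (20.4, -17.9). Tangency of A1 to both parallel lines with radius 9.2 puts K and L at C ± 9.2·n: K = (6.07, 6.91), L = (-6.07, -6.91). Equal radii place A and F the same way about E: A = E + 9.2·n = (26.4, -11.0), F = E − 9.2·n = (14.3, -24.8). Then |CA| = |A − C| = 28.6.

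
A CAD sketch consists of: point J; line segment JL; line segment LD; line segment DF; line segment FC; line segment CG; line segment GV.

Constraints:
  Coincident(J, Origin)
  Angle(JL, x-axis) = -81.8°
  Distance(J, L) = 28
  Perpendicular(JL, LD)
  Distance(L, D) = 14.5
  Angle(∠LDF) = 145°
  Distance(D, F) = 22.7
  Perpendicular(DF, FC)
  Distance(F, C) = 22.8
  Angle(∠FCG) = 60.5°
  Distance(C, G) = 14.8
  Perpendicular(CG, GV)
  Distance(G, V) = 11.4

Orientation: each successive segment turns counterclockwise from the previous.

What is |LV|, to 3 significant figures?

27.4

J is at the origin; JL runs at -81.8° with length 28.0, so L = (3.99, -27.7). JL is perpendicular to LD, so LD runs at 8.20°; with |LD| = 14.5, D = (18.3, -25.6). ∠LDF = 145.0° gives DF at 43.2° from the x-axis; with |DF| = 22.7, F = (34.9, -10.1). DF ⟂ FC, so FC runs at 133°; with |FC| = 22.8, C = (19.3, 6.51). ∠FCG = 60.5° gives CG at -107° from the x-axis; with |CG| = 14.8, G = (14.9, -7.62). CG is perpendicular to GV, so GV runs at -17.3°; with |GV| = 11.4, V = (25.8, -11.0). Then |LV| = |V − L| = 27.4.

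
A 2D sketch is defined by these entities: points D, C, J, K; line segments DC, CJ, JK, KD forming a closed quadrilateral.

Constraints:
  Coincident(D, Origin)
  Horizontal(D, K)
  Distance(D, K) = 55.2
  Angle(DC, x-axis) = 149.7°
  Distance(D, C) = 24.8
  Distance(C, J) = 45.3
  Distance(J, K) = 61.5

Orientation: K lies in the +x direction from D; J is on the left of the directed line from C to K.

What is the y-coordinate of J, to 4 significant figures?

43.45

Checks: |CJ| = 45.30 ✓; |JK| = 61.50 ✓.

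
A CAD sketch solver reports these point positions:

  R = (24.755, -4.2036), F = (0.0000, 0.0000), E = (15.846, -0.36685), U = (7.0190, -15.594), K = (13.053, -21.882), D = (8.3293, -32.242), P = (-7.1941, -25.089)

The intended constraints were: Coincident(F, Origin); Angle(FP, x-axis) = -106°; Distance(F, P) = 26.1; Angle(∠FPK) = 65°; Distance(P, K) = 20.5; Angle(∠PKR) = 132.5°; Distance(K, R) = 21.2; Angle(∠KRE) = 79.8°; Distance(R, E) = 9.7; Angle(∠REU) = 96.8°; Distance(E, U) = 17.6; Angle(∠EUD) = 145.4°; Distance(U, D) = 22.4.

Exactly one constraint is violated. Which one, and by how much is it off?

Distance(U, D) = 22.4 — off by 5.70.

F = (0.00, 0.00) ✓; FP at -106.0° ✓; |FP| = 26.10 ✓; ∠FPK = 65.00° ✓; |PK| = 20.50 ✓; ∠PKR = 132.5° ✓; |KR| = 21.20 ✓; ∠KRE = 79.80° ✓; |RE| = 9.700 ✓; ∠REU = 96.80° ✓; |EU| = 17.60 ✓; ∠EUD = 145.4° ✓; |UD| = 16.70 ✗.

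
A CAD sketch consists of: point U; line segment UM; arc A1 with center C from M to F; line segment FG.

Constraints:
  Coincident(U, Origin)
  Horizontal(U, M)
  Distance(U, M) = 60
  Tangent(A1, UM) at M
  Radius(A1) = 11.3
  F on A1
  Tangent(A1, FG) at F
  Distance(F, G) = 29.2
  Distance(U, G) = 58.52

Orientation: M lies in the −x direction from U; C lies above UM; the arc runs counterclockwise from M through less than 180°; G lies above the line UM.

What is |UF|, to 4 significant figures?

49.76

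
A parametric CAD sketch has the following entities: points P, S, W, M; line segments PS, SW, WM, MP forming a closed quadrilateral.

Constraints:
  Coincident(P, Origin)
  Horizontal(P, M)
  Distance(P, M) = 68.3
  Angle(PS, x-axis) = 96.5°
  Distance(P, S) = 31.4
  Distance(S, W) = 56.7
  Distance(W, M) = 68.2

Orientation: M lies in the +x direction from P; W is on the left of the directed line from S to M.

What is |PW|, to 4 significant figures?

76.66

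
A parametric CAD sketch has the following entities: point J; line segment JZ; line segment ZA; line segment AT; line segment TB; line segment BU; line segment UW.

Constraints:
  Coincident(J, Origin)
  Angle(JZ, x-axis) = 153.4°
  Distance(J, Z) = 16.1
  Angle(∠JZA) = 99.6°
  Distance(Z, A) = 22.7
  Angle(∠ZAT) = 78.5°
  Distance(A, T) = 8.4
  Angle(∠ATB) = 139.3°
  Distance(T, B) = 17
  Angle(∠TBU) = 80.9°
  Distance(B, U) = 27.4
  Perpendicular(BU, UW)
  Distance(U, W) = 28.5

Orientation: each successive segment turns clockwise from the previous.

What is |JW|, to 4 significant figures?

41.36

∠TBU = 80.9° gives BU at -168.3° from the x-axis; with |BU| = 27.4, U = (-21.17, 3.460). BU ⟂ UW, so UW runs at 101.7°; with |UW| = 28.5, W = (-26.95, 31.37). Then |JW| = |W − J| = 41.36.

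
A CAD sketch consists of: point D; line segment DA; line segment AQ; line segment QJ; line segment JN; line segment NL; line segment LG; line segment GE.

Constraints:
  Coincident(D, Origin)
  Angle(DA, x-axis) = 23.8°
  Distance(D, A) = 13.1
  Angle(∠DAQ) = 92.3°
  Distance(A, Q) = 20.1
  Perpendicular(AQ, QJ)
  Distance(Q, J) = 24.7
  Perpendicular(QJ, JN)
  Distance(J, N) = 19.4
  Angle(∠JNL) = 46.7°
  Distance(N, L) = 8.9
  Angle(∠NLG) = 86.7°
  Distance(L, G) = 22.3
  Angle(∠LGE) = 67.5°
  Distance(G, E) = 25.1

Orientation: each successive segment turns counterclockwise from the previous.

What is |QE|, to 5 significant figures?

48.381

∠NLG = 86.7° gives LG at 158.10° from the x-axis; with |LG| = 22.3, G = (-28.153, 13.256). ∠LGE = 67.5° gives GE at -89.400° from the x-axis; with |GE| = 25.1, E = (-27.890, -11.843). Then |QE| = |E − Q| = 48.381.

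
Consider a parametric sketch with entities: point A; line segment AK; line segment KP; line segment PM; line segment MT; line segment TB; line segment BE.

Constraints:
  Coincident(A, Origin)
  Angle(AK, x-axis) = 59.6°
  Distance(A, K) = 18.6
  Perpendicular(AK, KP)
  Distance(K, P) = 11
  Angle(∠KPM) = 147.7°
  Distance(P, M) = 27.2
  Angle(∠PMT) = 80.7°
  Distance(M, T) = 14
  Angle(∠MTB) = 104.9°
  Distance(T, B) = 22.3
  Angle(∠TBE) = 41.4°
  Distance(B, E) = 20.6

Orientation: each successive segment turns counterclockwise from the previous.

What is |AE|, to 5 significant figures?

26.235

∠MTB = 104.9° gives TB at -3.7000° from the x-axis; with |TB| = 22.3, B = (-2.2877, 5.5349). ∠TBE = 41.4° gives BE at 134.90° from the x-axis; with |BE| = 20.6, E = (-16.829, 20.127). Then |AE| = |E − A| = 26.235.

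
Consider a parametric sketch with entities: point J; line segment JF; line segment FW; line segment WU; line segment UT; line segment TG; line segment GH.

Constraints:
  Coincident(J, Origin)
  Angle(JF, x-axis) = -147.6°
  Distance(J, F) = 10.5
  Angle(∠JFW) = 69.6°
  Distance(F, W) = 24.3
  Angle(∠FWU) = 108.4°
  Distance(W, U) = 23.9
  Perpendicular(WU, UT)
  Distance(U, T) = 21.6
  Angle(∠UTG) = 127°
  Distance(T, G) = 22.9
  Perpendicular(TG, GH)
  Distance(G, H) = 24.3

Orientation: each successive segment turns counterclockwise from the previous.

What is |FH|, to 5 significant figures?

7.2091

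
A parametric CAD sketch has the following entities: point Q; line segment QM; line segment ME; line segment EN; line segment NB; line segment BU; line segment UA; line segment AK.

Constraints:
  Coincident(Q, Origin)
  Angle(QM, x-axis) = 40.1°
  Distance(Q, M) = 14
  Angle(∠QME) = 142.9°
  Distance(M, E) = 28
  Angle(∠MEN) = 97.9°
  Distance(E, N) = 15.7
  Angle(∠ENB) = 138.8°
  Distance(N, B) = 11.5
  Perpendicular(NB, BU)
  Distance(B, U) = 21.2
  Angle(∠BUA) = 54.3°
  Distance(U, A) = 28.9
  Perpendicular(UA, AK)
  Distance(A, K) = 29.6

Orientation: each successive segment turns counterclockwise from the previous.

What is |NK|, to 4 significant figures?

20.40

Q is at the origin; QM runs at 40.1° with length 14.0, so M = (10.71, 9.018). ∠QME = 142.9° gives ME at 77.20° from the x-axis; with |ME| = 28.0, E = (16.91, 36.32). ∠MEN = 97.9° gives EN at 159.3° from the x-axis; with |EN| = 15.7, N = (2.226, 41.87). ∠ENB = 138.8° gives NB at -159.5° from the x-axis; with |NB| = 11.5, B = (-8.546, 37.84). NB is perpendicular to BU, so BU runs at -69.50°; with |BU| = 21.2, U = (-1.122, 17.99). ∠BUA = 54.3° gives UA at 56.20° from the x-axis; with |UA| = 28.9, A = (14.96, 42.00). UA is perpendicular to AK, so AK runs at 146.2°; with |AK| = 29.6, K = (-9.642, 58.47). Then |NK| = |K − N| = 20.40.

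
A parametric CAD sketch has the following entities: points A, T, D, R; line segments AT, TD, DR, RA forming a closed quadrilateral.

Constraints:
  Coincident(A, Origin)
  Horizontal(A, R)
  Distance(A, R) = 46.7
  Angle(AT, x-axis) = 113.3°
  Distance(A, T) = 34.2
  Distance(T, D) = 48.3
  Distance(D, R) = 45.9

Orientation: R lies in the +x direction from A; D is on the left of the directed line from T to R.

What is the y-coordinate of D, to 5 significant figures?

43.852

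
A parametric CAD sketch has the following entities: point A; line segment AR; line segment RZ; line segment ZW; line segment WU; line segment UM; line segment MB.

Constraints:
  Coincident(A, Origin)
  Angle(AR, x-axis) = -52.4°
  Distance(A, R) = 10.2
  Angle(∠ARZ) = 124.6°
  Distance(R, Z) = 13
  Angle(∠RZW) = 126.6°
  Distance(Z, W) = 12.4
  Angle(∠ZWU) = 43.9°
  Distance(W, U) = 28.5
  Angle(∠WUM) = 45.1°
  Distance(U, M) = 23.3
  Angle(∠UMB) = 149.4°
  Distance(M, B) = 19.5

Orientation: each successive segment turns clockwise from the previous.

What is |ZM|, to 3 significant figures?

8.50

A is at the origin; AR runs at -52.4° with length 10.2, so R = (6.22, -8.08). ∠ARZ = 124.6° gives RZ at -108° from the x-axis; with |RZ| = 13.0, Z = (2.25, -20.5). ∠RZW = 126.6° gives ZW at -161° from the x-axis; with |ZW| = 12.4, W = (-9.49, -24.5). ∠ZWU = 43.9° gives WU at 62.7° from the x-axis; with |WU| = 28.5, U = (3.58, 0.870). ∠WUM = 45.1° gives UM at -72.2° from the x-axis; with |UM| = 23.3, M = (10.7, -21.3). Then |ZM| = |M − Z| = 8.50.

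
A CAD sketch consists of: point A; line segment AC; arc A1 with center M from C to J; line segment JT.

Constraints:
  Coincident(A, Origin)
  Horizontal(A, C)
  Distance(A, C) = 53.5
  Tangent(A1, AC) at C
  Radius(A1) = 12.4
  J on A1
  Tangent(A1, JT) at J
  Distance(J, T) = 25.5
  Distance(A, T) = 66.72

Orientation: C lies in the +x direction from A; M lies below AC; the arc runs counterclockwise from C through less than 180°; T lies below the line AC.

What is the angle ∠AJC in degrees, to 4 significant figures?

100.1°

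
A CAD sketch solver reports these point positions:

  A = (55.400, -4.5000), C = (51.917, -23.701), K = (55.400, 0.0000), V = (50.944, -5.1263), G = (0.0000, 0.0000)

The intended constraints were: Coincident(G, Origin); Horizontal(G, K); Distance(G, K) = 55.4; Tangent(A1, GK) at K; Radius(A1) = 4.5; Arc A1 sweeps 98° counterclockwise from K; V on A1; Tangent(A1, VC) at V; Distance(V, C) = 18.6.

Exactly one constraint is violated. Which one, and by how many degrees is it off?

Tangent(A1, VC) at V — off by 5.00°.

G = (0.00, 0.00) ✓; G.y = 0.00, K.y = 0.00 ✓; |GK| = 55.40 ✓; ∠(AK, KG) = 90.00° ✓; |AK| = 4.500 ✓; bearing(A→V) − bearing(A→K) = 98.00° ✓; |AV| = 4.500 ✓; ∠(AV, VC) = 95.00° ✗; |VC| = 18.60 ✓.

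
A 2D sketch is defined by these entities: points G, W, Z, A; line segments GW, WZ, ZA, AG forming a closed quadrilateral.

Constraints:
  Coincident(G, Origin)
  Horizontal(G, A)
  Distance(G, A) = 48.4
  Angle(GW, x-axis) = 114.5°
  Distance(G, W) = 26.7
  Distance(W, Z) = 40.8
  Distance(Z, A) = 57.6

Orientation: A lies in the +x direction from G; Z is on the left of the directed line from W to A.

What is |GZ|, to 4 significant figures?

54.27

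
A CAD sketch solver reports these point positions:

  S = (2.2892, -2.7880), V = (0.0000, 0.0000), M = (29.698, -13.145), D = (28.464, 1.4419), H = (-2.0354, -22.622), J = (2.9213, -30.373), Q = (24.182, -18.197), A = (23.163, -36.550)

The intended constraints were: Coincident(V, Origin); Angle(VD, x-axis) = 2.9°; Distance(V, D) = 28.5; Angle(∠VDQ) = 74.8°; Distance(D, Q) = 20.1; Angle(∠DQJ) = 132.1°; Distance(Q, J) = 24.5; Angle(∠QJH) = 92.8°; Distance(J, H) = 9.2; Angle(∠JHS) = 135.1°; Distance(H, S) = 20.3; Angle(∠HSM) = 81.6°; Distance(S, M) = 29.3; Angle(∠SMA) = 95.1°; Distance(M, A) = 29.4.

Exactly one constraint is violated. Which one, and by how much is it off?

Distance(M, A) = 29.4 — off by 5.10.

V = (0.00, 0.00) ✓; VD at 2.900° ✓; |VD| = 28.50 ✓; ∠VDQ = 74.80° ✓; |DQ| = 20.10 ✓; ∠DQJ = 132.1° ✓; |QJ| = 24.50 ✓; ∠QJH = 92.80° ✓; |JH| = 9.200 ✓; ∠JHS = 135.1° ✓; |HS| = 20.30 ✓; ∠HSM = 81.60° ✓; |SM| = 29.30 ✓; ∠SMA = 95.10° ✓; |MA| = 24.30 ✗.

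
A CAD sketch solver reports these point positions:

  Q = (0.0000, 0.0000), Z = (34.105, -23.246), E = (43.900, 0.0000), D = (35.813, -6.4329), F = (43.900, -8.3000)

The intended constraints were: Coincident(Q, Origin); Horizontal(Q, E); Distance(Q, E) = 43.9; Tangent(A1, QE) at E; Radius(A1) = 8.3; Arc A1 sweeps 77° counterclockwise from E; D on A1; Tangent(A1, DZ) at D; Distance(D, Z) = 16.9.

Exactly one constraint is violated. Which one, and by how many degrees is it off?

Tangent(A1, DZ) at D — off by 7.20°.

Q = (0.00, 0.00) ✓; Q.y = 0.00, E.y = 0.00 ✓; |QE| = 43.90 ✓; ∠(FE, EQ) = 90.00° ✓; |FE| = 8.300 ✓; bearing(F→D) − bearing(F→E) = 77.00° ✓; |FD| = 8.300 ✓; ∠(FD, DZ) = 82.80° ✗; |DZ| = 16.90 ✓.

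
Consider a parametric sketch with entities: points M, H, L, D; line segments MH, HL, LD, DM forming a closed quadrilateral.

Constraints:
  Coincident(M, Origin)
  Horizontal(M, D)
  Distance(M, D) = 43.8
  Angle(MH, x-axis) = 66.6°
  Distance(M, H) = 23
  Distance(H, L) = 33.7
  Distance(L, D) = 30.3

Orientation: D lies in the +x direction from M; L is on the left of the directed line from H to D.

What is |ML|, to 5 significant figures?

51.401

Checks: |HL| = 33.70 ✓; |LD| = 30.30 ✓.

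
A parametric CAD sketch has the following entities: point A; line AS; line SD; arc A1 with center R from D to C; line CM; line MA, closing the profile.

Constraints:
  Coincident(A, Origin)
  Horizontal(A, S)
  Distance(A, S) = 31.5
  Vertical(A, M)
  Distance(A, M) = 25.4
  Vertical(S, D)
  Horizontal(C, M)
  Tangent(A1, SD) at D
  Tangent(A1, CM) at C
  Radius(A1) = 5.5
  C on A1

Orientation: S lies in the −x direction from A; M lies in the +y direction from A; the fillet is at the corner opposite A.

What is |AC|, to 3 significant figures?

36.3

The virtual corner opposite A is at (-31.5, 25.4). Since A1 is tangent to SD there, RD ⟂ SD and the tangent condition forces RC to be normal to CM, with radius 5.5, so the center R sits 5.5 in from both sides at R = (-26.0, 19.9). That places the tangent points at D = (-31.5, 19.9) on SD and C = (-26.0, 25.4) on CM. Then |AC| = |C − A| = 36.3.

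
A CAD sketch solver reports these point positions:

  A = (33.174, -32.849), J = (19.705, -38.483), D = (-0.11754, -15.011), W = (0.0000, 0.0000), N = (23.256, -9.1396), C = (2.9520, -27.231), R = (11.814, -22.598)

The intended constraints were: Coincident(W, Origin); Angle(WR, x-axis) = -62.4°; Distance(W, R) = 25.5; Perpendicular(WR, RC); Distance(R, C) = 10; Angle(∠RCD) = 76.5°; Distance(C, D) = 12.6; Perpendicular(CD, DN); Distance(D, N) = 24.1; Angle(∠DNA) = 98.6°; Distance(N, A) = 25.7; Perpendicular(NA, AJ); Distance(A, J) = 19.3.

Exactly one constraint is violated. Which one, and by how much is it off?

Distance(A, J) = 19.3 — off by 4.70.

W = (0.00, 0.00) ✓; WR at -62.40° ✓; |WR| = 25.50 ✓; ∠(WR, RC) = 90.00° ✓; |RC| = 10.00 ✓; ∠RCD = 76.50° ✓; |CD| = 12.60 ✓; ∠(CD, DN) = 90.00° ✓; |DN| = 24.10 ✓; ∠DNA = 98.60° ✓; |NA| = 25.70 ✓; ∠(NA, AJ) = 90.00° ✓; |AJ| = 14.60 ✗.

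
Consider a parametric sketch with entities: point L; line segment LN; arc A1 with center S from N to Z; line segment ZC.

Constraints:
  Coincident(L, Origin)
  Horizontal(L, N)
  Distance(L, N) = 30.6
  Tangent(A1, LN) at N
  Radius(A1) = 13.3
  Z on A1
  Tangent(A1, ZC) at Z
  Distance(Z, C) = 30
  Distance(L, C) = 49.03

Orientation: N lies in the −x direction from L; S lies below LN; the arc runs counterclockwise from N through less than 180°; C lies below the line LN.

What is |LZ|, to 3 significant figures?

46.2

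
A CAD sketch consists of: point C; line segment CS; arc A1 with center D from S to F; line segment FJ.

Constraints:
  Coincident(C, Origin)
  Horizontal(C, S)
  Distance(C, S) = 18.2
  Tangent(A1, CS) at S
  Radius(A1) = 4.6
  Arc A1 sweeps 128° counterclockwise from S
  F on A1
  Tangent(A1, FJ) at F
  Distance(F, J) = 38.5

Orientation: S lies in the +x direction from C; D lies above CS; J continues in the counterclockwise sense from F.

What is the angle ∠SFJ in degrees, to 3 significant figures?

116°

On A1, S sits at bearing -90° from D; a 128° counterclockwise sweep puts F at bearing 38°, so F = D + 4.6·(cos 38°, sin 38°) = (21.8, 7.43). A1 meets FJ tangentially, so DF is at right angles to FJ, so FJ runs along (−sin 38°, cos 38°); with |FJ| = 38.5, J = (-1.88, 37.8). Then cos ∠SFJ = FS·FJ / (|FS||FJ|), giving 116°.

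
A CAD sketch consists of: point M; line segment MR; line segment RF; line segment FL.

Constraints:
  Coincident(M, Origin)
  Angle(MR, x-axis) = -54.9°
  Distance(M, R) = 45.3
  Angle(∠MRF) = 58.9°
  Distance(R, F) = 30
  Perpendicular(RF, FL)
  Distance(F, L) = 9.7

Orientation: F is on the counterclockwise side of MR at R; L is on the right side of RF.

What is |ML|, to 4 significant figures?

48.94

M is at the origin; MR runs at -54.9° with length 45.3, so R = 45.3·(cos -54.9°, sin -54.9°) = (26.05, -37.06). ∠MRF = 58.9°, so RF runs at -54.9° + (180° − 58.9°) = 66.20° from the x-axis; with |RF| = 30.0, F = R + 30.0·(cos 66.20°, sin 66.20°) = (38.15, -9.613). The perpendicularity gives FL at right angles to RF; with |FL| = 9.7 on the right of RF, L = F + 9.7·(0.9150, -0.4035) = (47.03, -13.53). Then |ML| = |L − M| = 48.94.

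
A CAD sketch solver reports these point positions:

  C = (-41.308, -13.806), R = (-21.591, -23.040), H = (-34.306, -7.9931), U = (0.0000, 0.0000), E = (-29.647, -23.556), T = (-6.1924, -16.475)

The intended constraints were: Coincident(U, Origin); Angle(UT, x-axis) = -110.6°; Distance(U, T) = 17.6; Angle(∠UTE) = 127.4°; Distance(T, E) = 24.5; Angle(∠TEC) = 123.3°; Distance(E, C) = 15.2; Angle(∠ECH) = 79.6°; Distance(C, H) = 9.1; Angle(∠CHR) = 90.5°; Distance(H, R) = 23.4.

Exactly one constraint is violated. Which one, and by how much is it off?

Distance(H, R) = 23.4 — off by 3.70.

U = (0.00, 0.00) ✓; UT at -110.6° ✓; |UT| = 17.60 ✓; ∠UTE = 127.4° ✓; |TE| = 24.50 ✓; ∠TEC = 123.3° ✓; |EC| = 15.20 ✓; ∠ECH = 79.60° ✓; |CH| = 9.100 ✓; ∠CHR = 90.50° ✓; |HR| = 19.70 ✗.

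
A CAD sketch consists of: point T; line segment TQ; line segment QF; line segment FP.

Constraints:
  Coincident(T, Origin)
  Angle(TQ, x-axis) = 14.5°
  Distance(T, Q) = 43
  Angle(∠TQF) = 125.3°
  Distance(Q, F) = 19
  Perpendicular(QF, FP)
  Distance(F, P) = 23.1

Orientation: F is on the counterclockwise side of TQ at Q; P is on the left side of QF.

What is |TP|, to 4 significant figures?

45.46

∠TQF = 125.3°, so QF runs at 14.5° + (180° − 125.3°) = 69.20° from the x-axis; with |QF| = 19.0, F = Q + 19.0·(cos 69.20°, sin 69.20°) = (48.38, 28.53). The perpendicularity gives FP at right angles to QF; with |FP| = 23.1 on the left of QF, P = F + 23.1·(-0.9348, 0.3551) = (26.78, 36.73). Then |TP| = |P − T| = 45.46.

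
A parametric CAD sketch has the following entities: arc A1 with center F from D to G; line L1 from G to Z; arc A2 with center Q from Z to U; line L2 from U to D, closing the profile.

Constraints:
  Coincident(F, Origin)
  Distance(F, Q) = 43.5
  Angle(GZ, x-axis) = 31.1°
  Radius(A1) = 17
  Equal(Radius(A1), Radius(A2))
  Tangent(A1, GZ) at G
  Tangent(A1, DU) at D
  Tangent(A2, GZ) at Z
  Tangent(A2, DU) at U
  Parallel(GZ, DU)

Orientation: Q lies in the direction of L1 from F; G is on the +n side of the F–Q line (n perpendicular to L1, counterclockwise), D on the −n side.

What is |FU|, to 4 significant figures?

46.70

The slot axis is L1's direction at 31.1°, so u = (cos 31.1°, sin 31.1°) = (0.8563, 0.5165) and n = (−sin 31.1°, cos 31.1°) = (-0.5165, 0.8563). F is at the origin and Q lies 43.5 along u from F, so Q = 43.5·u = (37.25, 22.47). Tangency of A1 to both parallel lines with radius 17.0 puts G and D at F ± 17.0·n: G = (-8.781, 14.56), D = (8.781, -14.56). Equal radii place Z and U the same way about Q: Z = Q + 17.0·n = (28.47, 37.03), U = Q − 17.0·n = (46.03, 7.913). Then |FU| = |U − F| = 46.70.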